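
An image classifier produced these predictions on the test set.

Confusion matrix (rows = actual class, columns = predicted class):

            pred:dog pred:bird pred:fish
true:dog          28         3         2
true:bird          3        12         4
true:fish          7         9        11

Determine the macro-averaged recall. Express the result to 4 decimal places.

Per-class recall (TP/(TP+FN)):
  dog: TP=28, FN=3+2=5 → 28/33 = 0.84848
  bird: TP=12, FN=3+4=7 → 12/19 = 0.63158
  fish: TP=11, FN=7+9=16 → 11/27 = 0.40741
Macro-recall = mean = (0.84848 + 0.63158 + 0.40741) / 3 = 0.6292

0.6292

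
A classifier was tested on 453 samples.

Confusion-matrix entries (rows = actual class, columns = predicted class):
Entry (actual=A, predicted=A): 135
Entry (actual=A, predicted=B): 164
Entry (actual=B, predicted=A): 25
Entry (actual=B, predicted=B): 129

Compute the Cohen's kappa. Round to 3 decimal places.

Observed agreement pₒ = trace/N = 264/453 = 0.5828
Expected agreement pₑ = Σ (rowᵢ·colᵢ)/N² = (299·160 + 154·293)/453² = 0.4530
κ = (pₒ − pₑ)/(1 − pₑ) = (0.5828 − 0.4530)/(1 − 0.4530) = 0.237

0.237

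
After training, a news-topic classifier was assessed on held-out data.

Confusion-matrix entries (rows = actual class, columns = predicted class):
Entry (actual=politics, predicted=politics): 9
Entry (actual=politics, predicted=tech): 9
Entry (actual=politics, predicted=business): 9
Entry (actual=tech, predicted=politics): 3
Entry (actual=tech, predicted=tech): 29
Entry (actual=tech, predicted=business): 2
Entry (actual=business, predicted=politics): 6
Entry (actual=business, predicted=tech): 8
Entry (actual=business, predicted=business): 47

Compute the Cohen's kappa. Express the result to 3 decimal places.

0.514

Observed agreement pₒ = trace/N = 85/122 = 0.6967
Expected agreement pₑ = Σ (rowᵢ·colᵢ)/N² = (27·18 + 34·46 + 61·58)/122² = 0.3754
κ = (pₒ − pₑ)/(1 − pₑ) = (0.6967 − 0.3754)/(1 − 0.3754) = 0.514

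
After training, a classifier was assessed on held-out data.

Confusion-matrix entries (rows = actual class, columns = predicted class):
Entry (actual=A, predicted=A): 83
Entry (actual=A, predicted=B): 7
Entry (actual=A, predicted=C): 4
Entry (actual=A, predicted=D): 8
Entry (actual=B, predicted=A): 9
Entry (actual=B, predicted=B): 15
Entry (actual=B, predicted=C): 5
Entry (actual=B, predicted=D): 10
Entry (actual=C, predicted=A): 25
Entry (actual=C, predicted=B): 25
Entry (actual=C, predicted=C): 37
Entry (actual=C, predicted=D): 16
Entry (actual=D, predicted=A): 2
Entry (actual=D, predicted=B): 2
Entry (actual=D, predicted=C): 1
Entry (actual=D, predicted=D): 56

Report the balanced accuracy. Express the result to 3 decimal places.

0.619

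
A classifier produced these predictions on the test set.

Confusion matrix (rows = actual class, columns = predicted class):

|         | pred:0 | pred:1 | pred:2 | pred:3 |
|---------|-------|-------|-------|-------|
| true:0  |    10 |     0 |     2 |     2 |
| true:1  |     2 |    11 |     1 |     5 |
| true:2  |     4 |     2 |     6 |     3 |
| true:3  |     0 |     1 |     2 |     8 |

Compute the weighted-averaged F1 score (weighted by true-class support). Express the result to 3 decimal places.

Per-class F1 score (2·TP/(2·TP+FP+FN)):
  0: TP=10, FP=2+4+0=6, FN=0+2+2=4 → 20/30 = 0.6667
  1: TP=11, FP=0+2+1=3, FN=2+1+5=8 → 22/33 = 0.6667
  2: TP=6, FP=2+1+2=5, FN=4+2+3=9 → 12/26 = 0.4615
  3: TP=8, FP=2+5+3=10, FN=0+1+2=3 → 16/29 = 0.5517
Weighted-F1 score = Σ (supportᵢ/N)·F1 scoreᵢ with N=59: (14/59)·0.6667 + (19/59)·0.6667 + (15/59)·0.4615 + (11/59)·0.5517 = 0.593

0.593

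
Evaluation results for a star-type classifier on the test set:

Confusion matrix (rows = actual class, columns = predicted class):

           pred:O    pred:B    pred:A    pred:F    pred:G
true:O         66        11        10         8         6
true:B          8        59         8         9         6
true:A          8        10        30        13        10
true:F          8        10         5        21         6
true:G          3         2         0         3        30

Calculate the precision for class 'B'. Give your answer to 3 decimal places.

0.641

Take TP from the diagonal, FP from the rest of the 'B' prediction marginal, FN from the rest of the 'B' actual marginal.
precision = TP/(TP+FP).
B: TP=59, FP=11+10+10+2=33 → 59/92 = 0.6413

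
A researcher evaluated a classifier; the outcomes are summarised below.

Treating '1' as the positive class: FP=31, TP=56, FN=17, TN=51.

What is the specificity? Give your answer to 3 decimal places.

Specificity = TN/(TN+FP) = 51/(51+31) = 0.622

0.622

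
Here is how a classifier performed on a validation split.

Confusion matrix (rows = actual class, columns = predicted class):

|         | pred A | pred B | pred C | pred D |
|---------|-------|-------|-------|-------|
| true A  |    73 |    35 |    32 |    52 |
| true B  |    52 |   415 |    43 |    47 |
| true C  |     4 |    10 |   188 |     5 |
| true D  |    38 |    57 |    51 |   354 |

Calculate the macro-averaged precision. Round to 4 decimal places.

0.6529

Per-class precision (TP/(TP+FP)):
  A: TP=73, FP=52+4+38=94 → 73/167 = 0.43713
  B: TP=415, FP=35+10+57=102 → 415/517 = 0.80271
  C: TP=188, FP=32+43+51=126 → 188/314 = 0.59873
  D: TP=354, FP=52+47+5=104 → 354/458 = 0.77293
Macro-precision = mean = (0.43713 + 0.80271 + 0.59873 + 0.77293) / 4 = 0.6529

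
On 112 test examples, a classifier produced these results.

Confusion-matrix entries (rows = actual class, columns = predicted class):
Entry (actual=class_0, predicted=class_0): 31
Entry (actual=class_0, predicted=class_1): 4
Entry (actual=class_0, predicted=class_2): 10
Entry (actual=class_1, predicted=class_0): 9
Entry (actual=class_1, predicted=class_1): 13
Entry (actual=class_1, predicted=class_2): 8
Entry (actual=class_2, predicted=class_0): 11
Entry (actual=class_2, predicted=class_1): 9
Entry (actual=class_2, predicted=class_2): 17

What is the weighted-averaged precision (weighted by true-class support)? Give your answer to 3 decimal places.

0.539

Per-class precision (TP/(TP+FP)):
  class_0: TP=31, FP=9+11=20 → 31/51 = 0.6078
  class_1: TP=13, FP=4+9=13 → 13/26 = 0.5000
  class_2: TP=17, FP=10+8=18 → 17/35 = 0.4857
Weighted-precision = Σ (supportᵢ/N)·precisionᵢ with N=112: (45/112)·0.6078 + (30/112)·0.5000 + (37/112)·0.4857 = 0.539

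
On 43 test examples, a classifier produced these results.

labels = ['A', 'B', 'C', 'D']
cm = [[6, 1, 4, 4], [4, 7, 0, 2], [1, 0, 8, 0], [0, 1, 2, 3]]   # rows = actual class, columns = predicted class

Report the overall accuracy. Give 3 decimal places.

0.558

Accuracy = trace / total = (6+7+8+3=24) / 43 = 24/43 = 0.558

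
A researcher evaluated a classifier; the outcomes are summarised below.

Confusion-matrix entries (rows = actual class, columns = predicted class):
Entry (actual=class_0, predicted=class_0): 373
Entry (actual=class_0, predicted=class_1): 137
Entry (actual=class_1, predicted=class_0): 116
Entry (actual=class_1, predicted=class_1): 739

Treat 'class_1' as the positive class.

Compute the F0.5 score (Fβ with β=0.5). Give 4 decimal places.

0.8477

Fβ = (1+β²)·TP / ((1+β²)·TP + β²·FN + FP), with β²=1/4
= 1.25·739 / (1.25·739 + 0.25·116 + 137) = 0.8477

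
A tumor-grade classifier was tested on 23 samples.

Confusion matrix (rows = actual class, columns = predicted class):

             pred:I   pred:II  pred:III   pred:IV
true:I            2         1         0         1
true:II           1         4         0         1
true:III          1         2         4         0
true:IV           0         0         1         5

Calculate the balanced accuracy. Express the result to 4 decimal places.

Balanced accuracy = mean of per-class recall.
  I: recall = 2/4 = 0.50000
  II: recall = 4/6 = 0.66667
  III: recall = 4/7 = 0.57143
  IV: recall = 5/6 = 0.83333
Mean = (0.50000 + 0.66667 + 0.57143 + 0.83333) / 4 = 0.6429

0.6429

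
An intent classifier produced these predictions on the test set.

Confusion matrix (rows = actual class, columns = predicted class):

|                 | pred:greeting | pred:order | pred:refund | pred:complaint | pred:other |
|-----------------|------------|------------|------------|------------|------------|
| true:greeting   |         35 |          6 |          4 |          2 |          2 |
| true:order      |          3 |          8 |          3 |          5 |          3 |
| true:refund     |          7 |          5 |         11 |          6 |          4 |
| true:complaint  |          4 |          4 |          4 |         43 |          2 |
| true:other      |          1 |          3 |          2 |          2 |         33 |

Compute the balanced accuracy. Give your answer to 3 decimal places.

0.594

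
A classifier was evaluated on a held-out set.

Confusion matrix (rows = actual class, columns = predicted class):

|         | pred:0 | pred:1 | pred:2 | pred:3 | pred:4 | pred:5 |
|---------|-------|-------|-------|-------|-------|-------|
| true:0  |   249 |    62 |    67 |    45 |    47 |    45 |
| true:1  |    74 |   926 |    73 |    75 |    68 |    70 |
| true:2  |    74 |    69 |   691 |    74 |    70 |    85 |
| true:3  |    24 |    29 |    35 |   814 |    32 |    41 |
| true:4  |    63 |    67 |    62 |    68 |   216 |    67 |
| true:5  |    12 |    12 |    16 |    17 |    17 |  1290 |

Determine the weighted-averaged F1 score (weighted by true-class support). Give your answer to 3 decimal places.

Per-class F1 score (2·TP/(2·TP+FP+FN)):
  0: TP=249, FP=74+74+24+63+12=247, FN=62+67+45+47+45=266 → 498/1011 = 0.4926
  1: TP=926, FP=62+69+29+67+12=239, FN=74+73+75+68+70=360 → 1852/2451 = 0.7556
  2: TP=691, FP=67+73+35+62+16=253, FN=74+69+74+70+85=372 → 1382/2007 = 0.6886
  3: TP=814, FP=45+75+74+68+17=279, FN=24+29+35+32+41=161 → 1628/2068 = 0.7872
  4: TP=216, FP=47+68+70+32+17=234, FN=63+67+62+68+67=327 → 432/993 = 0.4350
  5: TP=1290, FP=45+70+85+41+67=308, FN=12+12+16+17+17=74 → 2580/2962 = 0.8710
Weighted-F1 score = Σ (supportᵢ/N)·F1 scoreᵢ with N=5746: (515/5746)·0.4926 + (1286/5746)·0.7556 + (1063/5746)·0.6886 + (975/5746)·0.7872 + (543/5746)·0.4350 + (1364/5746)·0.8710 = 0.722

0.722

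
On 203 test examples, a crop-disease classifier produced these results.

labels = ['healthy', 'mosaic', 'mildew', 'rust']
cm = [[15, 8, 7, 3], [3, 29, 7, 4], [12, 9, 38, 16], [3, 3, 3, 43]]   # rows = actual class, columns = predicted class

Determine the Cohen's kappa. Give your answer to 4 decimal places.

0.4801

Observed agreement pₒ = trace/N = 125/203 = 0.61576
Expected agreement pₑ = Σ (rowᵢ·colᵢ)/N² = (33·33 + 43·49 + 75·55 + 52·66)/203² = 0.26094
κ = (pₒ − pₑ)/(1 − pₑ) = (0.61576 − 0.26094)/(1 − 0.26094) = 0.4801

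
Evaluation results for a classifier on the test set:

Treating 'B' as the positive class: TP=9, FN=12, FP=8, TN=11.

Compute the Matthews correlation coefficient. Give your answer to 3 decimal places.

MCC = (TP·TN − FP·FN) / √((TP+FP)(TP+FN)(TN+FP)(TN+FN))
Numerator = 9·11 − 8·12 = 3
Denominator = √(17·21·19·23) = √156009 = 394.9797
MCC = 3 / 394.9797 = 0.008

0.008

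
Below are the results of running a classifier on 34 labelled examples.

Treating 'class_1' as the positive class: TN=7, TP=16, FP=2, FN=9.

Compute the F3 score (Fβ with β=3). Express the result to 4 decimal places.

Fβ = (1+β²)·TP / ((1+β²)·TP + β²·FN + FP), with β²=9
= 10·16 / (10·16 + 9·9 + 2) = 0.6584

0.6584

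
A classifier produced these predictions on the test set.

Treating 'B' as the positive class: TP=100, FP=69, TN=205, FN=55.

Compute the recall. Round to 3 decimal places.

0.645

Recall = TP/(TP+FN) = 100/(100+55) = 100/155 = 0.645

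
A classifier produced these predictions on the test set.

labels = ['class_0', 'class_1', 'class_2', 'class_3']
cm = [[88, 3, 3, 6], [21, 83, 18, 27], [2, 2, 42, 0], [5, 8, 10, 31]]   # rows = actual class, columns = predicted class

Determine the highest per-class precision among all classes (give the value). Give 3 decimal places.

0.865

Per-class precision (TP/(TP+FP)):
  class_0: TP=88, FP=21+2+5=28 → 88/116 = 0.7586
  class_1: TP=83, FP=3+2+8=13 → 83/96 = 0.8646
  class_2: TP=42, FP=3+18+10=31 → 42/73 = 0.5753
  class_3: TP=31, FP=6+27+0=33 → 31/64 = 0.4844
Highest is class 'class_1' with precision = 0.865.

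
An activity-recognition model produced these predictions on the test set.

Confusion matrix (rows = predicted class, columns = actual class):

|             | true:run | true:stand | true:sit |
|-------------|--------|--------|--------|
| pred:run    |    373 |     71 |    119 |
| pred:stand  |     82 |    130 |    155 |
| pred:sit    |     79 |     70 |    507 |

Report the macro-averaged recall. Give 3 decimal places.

0.609

Per-class recall (TP/(TP+FN)):
  run: TP=373, FN=82+79=161 → 373/534 = 0.6985
  stand: TP=130, FN=71+70=141 → 130/271 = 0.4797
  sit: TP=507, FN=119+155=274 → 507/781 = 0.6492
Macro-recall = mean = (0.6985 + 0.4797 + 0.6492) / 3 = 0.609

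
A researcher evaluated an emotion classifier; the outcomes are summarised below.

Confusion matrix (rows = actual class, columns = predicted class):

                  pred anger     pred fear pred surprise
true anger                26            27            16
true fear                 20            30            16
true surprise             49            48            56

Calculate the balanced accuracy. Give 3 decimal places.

Balanced accuracy = mean of per-class recall.
  anger: recall = 26/69 = 0.3768
  fear: recall = 30/66 = 0.4545
  surprise: recall = 56/153 = 0.3660
Mean = (0.3768 + 0.4545 + 0.3660) / 3 = 0.399

0.399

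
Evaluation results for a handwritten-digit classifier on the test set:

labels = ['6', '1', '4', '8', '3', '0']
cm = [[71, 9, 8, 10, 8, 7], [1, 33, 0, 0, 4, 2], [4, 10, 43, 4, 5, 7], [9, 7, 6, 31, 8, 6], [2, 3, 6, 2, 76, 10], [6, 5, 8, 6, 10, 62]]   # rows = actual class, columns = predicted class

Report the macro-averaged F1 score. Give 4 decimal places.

0.6322

Per-class F1 score (2·TP/(2·TP+FP+FN)):
  6: TP=71, FP=1+4+9+2+6=22, FN=9+8+10+8+7=42 → 142/206 = 0.68932
  1: TP=33, FP=9+10+7+3+5=34, FN=1+0+0+4+2=7 → 66/107 = 0.61682
  4: TP=43, FP=8+0+6+6+8=28, FN=4+10+4+5+7=30 → 86/144 = 0.59722
  8: TP=31, FP=10+0+4+2+6=22, FN=9+7+6+8+6=36 → 62/120 = 0.51667
  3: TP=76, FP=8+4+5+8+10=35, FN=2+3+6+2+10=23 → 152/210 = 0.72381
  0: TP=62, FP=7+2+7+6+10=32, FN=6+5+8+6+10=35 → 124/191 = 0.64921
Macro-F1 score = mean = (0.68932 + 0.61682 + 0.59722 + 0.51667 + 0.72381 + 0.64921) / 6 = 0.6322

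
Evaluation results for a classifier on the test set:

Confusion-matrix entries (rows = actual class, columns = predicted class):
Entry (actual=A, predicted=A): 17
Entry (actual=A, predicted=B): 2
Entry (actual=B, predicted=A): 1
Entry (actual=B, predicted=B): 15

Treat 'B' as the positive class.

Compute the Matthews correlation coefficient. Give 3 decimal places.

MCC = (TP·TN − FP·FN) / √((TP+FP)(TP+FN)(TN+FP)(TN+FN))
Numerator = 15·17 − 2·1 = 253
Denominator = √(17·16·19·18) = √93024 = 304.9984
MCC = 253 / 304.9984 = 0.830

0.830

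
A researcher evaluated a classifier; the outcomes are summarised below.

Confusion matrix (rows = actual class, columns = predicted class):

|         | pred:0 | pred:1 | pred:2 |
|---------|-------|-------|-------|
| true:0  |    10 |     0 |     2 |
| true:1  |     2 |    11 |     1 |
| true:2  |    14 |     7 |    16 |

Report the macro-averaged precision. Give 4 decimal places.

0.6126

Per-class precision (TP/(TP+FP)):
  0: TP=10, FP=2+14=16 → 10/26 = 0.38462
  1: TP=11, FP=0+7=7 → 11/18 = 0.61111
  2: TP=16, FP=2+1=3 → 16/19 = 0.84211
Macro-precision = mean = (0.38462 + 0.61111 + 0.84211) / 3 = 0.6126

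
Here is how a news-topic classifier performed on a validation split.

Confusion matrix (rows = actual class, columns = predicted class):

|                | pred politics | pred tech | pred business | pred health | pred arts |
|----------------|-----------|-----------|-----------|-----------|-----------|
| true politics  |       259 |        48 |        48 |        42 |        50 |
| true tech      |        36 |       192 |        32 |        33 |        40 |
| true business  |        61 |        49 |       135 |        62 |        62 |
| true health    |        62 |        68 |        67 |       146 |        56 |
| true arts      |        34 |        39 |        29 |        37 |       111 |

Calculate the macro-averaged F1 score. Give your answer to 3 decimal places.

Per-class F1 score (2·TP/(2·TP+FP+FN)):
  politics: TP=259, FP=36+61+62+34=193, FN=48+48+42+50=188 → 518/899 = 0.5762
  tech: TP=192, FP=48+49+68+39=204, FN=36+32+33+40=141 → 384/729 = 0.5267
  business: TP=135, FP=48+32+67+29=176, FN=61+49+62+62=234 → 270/680 = 0.3971
  health: TP=146, FP=42+33+62+37=174, FN=62+68+67+56=253 → 292/719 = 0.4061
  arts: TP=111, FP=50+40+62+56=208, FN=34+39+29+37=139 → 222/569 = 0.3902
Macro-F1 score = mean = (0.5762 + 0.5267 + 0.3971 + 0.4061 + 0.3902) / 5 = 0.459

0.459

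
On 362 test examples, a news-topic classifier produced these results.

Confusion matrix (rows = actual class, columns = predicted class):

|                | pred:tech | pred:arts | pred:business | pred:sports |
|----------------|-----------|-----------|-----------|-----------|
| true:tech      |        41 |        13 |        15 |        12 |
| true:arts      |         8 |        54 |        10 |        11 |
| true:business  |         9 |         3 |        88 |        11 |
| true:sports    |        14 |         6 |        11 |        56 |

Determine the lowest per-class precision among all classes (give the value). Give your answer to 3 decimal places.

0.569

Per-class precision (TP/(TP+FP)):
  tech: TP=41, FP=8+9+14=31 → 41/72 = 0.5694
  arts: TP=54, FP=13+3+6=22 → 54/76 = 0.7105
  business: TP=88, FP=15+10+11=36 → 88/124 = 0.7097
  sports: TP=56, FP=12+11+11=34 → 56/90 = 0.6222
Lowest is class 'tech' with precision = 0.569.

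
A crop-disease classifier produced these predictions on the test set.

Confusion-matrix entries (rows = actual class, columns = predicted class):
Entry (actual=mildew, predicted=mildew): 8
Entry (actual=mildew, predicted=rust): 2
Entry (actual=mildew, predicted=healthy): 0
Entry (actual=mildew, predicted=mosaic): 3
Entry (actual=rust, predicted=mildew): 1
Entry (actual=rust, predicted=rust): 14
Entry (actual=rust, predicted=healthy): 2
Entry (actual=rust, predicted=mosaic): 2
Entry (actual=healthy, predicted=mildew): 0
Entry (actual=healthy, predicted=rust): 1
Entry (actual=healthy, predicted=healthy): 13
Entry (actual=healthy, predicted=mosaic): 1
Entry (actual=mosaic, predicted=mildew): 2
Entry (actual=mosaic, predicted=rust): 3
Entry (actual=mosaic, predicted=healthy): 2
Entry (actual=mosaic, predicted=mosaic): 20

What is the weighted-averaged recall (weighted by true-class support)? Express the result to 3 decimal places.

Per-class recall (TP/(TP+FN)):
  mildew: TP=8, FN=2+0+3=5 → 8/13 = 0.6154
  rust: TP=14, FN=1+2+2=5 → 14/19 = 0.7368
  healthy: TP=13, FN=0+1+1=2 → 13/15 = 0.8667
  mosaic: TP=20, FN=2+3+2=7 → 20/27 = 0.7407
Weighted-recall = Σ (supportᵢ/N)·recallᵢ with N=74: (13/74)·0.6154 + (19/74)·0.7368 + (15/74)·0.8667 + (27/74)·0.7407 = 0.743

0.743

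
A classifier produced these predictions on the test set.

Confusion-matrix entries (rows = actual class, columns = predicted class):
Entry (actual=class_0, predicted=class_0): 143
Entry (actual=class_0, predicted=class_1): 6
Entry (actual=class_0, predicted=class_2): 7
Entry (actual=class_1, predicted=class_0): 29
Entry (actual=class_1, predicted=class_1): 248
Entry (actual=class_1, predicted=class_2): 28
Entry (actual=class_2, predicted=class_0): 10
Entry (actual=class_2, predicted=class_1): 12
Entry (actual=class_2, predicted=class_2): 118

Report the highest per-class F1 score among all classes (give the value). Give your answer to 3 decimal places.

0.869

Per-class F1 score (2·TP/(2·TP+FP+FN)):
  class_0: TP=143, FP=29+10=39, FN=6+7=13 → 286/338 = 0.8462
  class_1: TP=248, FP=6+12=18, FN=29+28=57 → 496/571 = 0.8687
  class_2: TP=118, FP=7+28=35, FN=10+12=22 → 236/293 = 0.8055
Highest is class 'class_1' with F1 score = 0.869.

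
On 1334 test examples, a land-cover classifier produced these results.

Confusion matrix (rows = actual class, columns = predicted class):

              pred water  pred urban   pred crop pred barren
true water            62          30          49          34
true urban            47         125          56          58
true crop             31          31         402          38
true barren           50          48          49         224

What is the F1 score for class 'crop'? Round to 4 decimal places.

0.7599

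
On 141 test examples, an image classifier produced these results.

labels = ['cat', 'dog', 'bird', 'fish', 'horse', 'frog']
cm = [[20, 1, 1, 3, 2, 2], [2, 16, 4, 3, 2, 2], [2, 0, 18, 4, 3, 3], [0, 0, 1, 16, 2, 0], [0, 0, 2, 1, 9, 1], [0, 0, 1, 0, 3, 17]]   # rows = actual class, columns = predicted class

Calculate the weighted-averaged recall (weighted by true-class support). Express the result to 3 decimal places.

0.681

Per-class recall (TP/(TP+FN)):
  cat: TP=20, FN=1+1+3+2+2=9 → 20/29 = 0.6897
  dog: TP=16, FN=2+4+3+2+2=13 → 16/29 = 0.5517
  bird: TP=18, FN=2+0+4+3+3=12 → 18/30 = 0.6000
  fish: TP=16, FN=0+0+1+2+0=3 → 16/19 = 0.8421
  horse: TP=9, FN=0+0+2+1+1=4 → 9/13 = 0.6923
  frog: TP=17, FN=0+0+1+0+3=4 → 17/21 = 0.8095
Weighted-recall = Σ (supportᵢ/N)·recallᵢ with N=141: (29/141)·0.6897 + (29/141)·0.5517 + (30/141)·0.6000 + (19/141)·0.8421 + (13/141)·0.6923 + (21/141)·0.8095 = 0.681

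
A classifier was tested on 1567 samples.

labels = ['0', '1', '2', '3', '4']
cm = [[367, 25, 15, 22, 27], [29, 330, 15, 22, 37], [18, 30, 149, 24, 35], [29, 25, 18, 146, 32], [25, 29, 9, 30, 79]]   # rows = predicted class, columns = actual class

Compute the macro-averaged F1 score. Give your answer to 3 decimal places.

0.640

Per-class F1 score (2·TP/(2·TP+FP+FN)):
  0: TP=367, FP=25+15+22+27=89, FN=29+18+29+25=101 → 734/924 = 0.7944
  1: TP=330, FP=29+15+22+37=103, FN=25+30+25+29=109 → 660/872 = 0.7569
  2: TP=149, FP=18+30+24+35=107, FN=15+15+18+9=57 → 298/462 = 0.6450
  3: TP=146, FP=29+25+18+32=104, FN=22+22+24+30=98 → 292/494 = 0.5911
  4: TP=79, FP=25+29+9+30=93, FN=27+37+35+32=131 → 158/382 = 0.4136
Macro-F1 score = mean = (0.7944 + 0.7569 + 0.6450 + 0.5911 + 0.4136) / 5 = 0.640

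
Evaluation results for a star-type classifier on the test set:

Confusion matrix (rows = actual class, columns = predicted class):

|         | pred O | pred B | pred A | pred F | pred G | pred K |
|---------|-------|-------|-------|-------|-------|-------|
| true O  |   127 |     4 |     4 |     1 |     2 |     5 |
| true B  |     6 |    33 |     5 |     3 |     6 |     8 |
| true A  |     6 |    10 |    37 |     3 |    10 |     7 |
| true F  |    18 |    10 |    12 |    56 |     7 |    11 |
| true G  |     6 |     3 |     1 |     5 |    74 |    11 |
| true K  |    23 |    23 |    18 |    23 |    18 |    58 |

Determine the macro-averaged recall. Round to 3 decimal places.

0.587

Per-class recall (TP/(TP+FN)):
  O: TP=127, FN=4+4+1+2+5=16 → 127/143 = 0.8881
  B: TP=33, FN=6+5+3+6+8=28 → 33/61 = 0.5410
  A: TP=37, FN=6+10+3+10+7=36 → 37/73 = 0.5068
  F: TP=56, FN=18+10+12+7+11=58 → 56/114 = 0.4912
  G: TP=74, FN=6+3+1+5+11=26 → 74/100 = 0.7400
  K: TP=58, FN=23+23+18+23+18=105 → 58/163 = 0.3558
Macro-recall = mean = (0.8881 + 0.5410 + 0.5068 + 0.4912 + 0.7400 + 0.3558) / 6 = 0.587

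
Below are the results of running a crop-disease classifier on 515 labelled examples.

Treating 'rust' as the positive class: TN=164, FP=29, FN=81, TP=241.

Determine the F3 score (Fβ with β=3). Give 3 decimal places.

0.761

Fβ = (1+β²)·TP / ((1+β²)·TP + β²·FN + FP), with β²=9
= 10·241 / (10·241 + 9·81 + 29) = 0.761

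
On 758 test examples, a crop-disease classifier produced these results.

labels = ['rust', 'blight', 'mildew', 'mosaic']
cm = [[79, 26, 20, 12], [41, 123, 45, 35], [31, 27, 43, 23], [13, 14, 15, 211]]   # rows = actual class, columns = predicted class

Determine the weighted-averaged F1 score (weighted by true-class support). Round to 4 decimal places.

0.5981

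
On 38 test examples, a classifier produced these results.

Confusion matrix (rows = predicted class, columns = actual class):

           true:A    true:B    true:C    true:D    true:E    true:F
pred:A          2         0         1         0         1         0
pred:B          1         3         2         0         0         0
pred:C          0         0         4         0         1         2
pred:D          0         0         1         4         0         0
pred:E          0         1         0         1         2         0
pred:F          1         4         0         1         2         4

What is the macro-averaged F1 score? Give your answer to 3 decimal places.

0.506

Per-class F1 score (2·TP/(2·TP+FP+FN)):
  A: TP=2, FP=0+1+0+1+0=2, FN=1+0+0+0+1=2 → 4/8 = 0.5000
  B: TP=3, FP=1+2+0+0+0=3, FN=0+0+0+1+4=5 → 6/14 = 0.4286
  C: TP=4, FP=0+0+0+1+2=3, FN=1+2+1+0+0=4 → 8/15 = 0.5333
  D: TP=4, FP=0+0+1+0+0=1, FN=0+0+0+1+1=2 → 8/11 = 0.7273
  E: TP=2, FP=0+1+0+1+0=2, FN=1+0+1+0+2=4 → 4/10 = 0.4000
  F: TP=4, FP=1+4+0+1+2=8, FN=0+0+2+0+0=2 → 8/18 = 0.4444
Macro-F1 score = mean = (0.5000 + 0.4286 + 0.5333 + 0.7273 + 0.4000 + 0.4444) / 6 = 0.506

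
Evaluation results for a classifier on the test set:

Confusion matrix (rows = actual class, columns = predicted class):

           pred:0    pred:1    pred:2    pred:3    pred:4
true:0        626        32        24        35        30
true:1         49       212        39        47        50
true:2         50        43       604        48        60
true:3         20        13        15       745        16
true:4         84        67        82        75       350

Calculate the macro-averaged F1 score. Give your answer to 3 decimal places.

0.714

Per-class F1 score (2·TP/(2·TP+FP+FN)):
  0: TP=626, FP=49+50+20+84=203, FN=32+24+35+30=121 → 1252/1576 = 0.7944
  1: TP=212, FP=32+43+13+67=155, FN=49+39+47+50=185 → 424/764 = 0.5550
  2: TP=604, FP=24+39+15+82=160, FN=50+43+48+60=201 → 1208/1569 = 0.7699
  3: TP=745, FP=35+47+48+75=205, FN=20+13+15+16=64 → 1490/1759 = 0.8471
  4: TP=350, FP=30+50+60+16=156, FN=84+67+82+75=308 → 700/1164 = 0.6014
Macro-F1 score = mean = (0.7944 + 0.5550 + 0.7699 + 0.8471 + 0.6014) / 5 = 0.714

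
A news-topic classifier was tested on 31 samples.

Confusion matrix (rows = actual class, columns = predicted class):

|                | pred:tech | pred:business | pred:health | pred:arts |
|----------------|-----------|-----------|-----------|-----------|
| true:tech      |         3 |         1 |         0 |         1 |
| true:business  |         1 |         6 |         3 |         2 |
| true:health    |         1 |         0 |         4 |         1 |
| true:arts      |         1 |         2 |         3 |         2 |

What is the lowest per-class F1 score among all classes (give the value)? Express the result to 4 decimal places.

Per-class F1 score (2·TP/(2·TP+FP+FN)):
  tech: TP=3, FP=1+1+1=3, FN=1+0+1=2 → 6/11 = 0.54545
  business: TP=6, FP=1+0+2=3, FN=1+3+2=6 → 12/21 = 0.57143
  health: TP=4, FP=0+3+3=6, FN=1+0+1=2 → 8/16 = 0.50000
  arts: TP=2, FP=1+2+1=4, FN=1+2+3=6 → 4/14 = 0.28571
Lowest is class 'arts' with F1 score = 0.2857.

0.2857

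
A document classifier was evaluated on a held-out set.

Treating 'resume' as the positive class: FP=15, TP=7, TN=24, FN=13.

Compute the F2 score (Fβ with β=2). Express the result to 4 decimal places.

0.3431

Fβ = (1+β²)·TP / ((1+β²)·TP + β²·FN + FP), with β²=4
= 5·7 / (5·7 + 4·13 + 15) = 0.3431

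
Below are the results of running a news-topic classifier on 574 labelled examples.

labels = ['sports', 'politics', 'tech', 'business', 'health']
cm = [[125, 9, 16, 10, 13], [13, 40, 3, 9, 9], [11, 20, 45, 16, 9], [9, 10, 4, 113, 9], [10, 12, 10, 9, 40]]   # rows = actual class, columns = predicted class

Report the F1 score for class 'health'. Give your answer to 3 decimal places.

0.497

F1 score = 2·TP/(2·TP+FP+FN).
health: TP=40, FP=13+9+9+9=40, FN=10+12+10+9=41 → 80/161 = 0.4969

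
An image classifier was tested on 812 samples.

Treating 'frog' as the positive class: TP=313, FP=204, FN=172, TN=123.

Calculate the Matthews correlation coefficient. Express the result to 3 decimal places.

MCC = (TP·TN − FP·FN) / √((TP+FP)(TP+FN)(TN+FP)(TN+FN))
Numerator = 313·123 − 204·172 = 3411
Denominator = √(517·485·327·295) = √24188116425 = 155525.2919
MCC = 3411 / 155525.2919 = 0.022

0.022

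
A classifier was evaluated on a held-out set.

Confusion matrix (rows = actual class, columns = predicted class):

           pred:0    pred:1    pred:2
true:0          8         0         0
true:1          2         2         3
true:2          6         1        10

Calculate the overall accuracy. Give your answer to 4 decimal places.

Accuracy = trace / total = (8+2+10=20) / 32 = 20/32 = 0.6250

0.6250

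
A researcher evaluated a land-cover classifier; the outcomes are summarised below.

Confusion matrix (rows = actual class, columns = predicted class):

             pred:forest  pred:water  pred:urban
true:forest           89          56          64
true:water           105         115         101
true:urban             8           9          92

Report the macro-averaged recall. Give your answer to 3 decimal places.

Per-class recall (TP/(TP+FN)):
  forest: TP=89, FN=56+64=120 → 89/209 = 0.4258
  water: TP=115, FN=105+101=206 → 115/321 = 0.3583
  urban: TP=92, FN=8+9=17 → 92/109 = 0.8440
Macro-recall = mean = (0.4258 + 0.3583 + 0.8440) / 3 = 0.543

0.543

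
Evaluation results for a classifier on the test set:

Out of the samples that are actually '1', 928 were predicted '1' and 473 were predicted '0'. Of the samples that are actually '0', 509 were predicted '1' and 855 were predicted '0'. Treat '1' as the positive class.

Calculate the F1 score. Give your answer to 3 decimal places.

Precision = TP/(TP+FP) = 928/1437 = 0.6458
Recall = TP/(TP+FN) = 928/1401 = 0.6624
F1 = 2·TP/(2·TP+FP+FN) = 1856/2838 = 0.654

0.654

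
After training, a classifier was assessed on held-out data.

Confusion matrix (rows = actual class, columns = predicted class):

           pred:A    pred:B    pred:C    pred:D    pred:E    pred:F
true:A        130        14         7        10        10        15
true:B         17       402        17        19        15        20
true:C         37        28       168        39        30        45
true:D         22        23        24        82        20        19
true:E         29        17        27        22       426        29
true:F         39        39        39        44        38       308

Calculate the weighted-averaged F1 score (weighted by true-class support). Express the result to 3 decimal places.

Per-class F1 score (2·TP/(2·TP+FP+FN)):
  A: TP=130, FP=17+37+22+29+39=144, FN=14+7+10+10+15=56 → 260/460 = 0.5652
  B: TP=402, FP=14+28+23+17+39=121, FN=17+17+19+15+20=88 → 804/1013 = 0.7937
  C: TP=168, FP=7+17+24+27+39=114, FN=37+28+39+30+45=179 → 336/629 = 0.5342
  D: TP=82, FP=10+19+39+22+44=134, FN=22+23+24+20+19=108 → 164/406 = 0.4039
  E: TP=426, FP=10+15+30+20+38=113, FN=29+17+27+22+29=124 → 852/1089 = 0.7824
  F: TP=308, FP=15+20+45+19+29=128, FN=39+39+39+44+38=199 → 616/943 = 0.6532
Weighted-F1 score = Σ (supportᵢ/N)·F1 scoreᵢ with N=2270: (186/2270)·0.5652 + (490/2270)·0.7937 + (347/2270)·0.5342 + (190/2270)·0.4039 + (550/2270)·0.7824 + (507/2270)·0.6532 = 0.669

0.669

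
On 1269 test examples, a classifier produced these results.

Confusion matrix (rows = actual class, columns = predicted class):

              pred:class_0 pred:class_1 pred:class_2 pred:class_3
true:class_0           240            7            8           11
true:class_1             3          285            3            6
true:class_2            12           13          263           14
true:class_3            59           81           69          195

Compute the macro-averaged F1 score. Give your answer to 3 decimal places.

0.774

Per-class F1 score (2·TP/(2·TP+FP+FN)):
  class_0: TP=240, FP=3+12+59=74, FN=7+8+11=26 → 480/580 = 0.8276
  class_1: TP=285, FP=7+13+81=101, FN=3+3+6=12 → 570/683 = 0.8346
  class_2: TP=263, FP=8+3+69=80, FN=12+13+14=39 → 526/645 = 0.8155
  class_3: TP=195, FP=11+6+14=31, FN=59+81+69=209 → 390/630 = 0.6190
Macro-F1 score = mean = (0.8276 + 0.8346 + 0.8155 + 0.6190) / 4 = 0.774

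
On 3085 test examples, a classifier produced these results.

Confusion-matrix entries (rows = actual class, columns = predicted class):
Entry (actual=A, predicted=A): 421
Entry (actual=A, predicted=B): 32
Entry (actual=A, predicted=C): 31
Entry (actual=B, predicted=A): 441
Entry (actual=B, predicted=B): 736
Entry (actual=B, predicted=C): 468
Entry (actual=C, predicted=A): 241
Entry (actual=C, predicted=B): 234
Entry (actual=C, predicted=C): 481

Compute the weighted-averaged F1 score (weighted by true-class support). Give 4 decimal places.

Per-class F1 score (2·TP/(2·TP+FP+FN)):
  A: TP=421, FP=441+241=682, FN=32+31=63 → 842/1587 = 0.53056
  B: TP=736, FP=32+234=266, FN=441+468=909 → 1472/2647 = 0.55610
  C: TP=481, FP=31+468=499, FN=241+234=475 → 962/1936 = 0.49690
Weighted-F1 score = Σ (supportᵢ/N)·F1 scoreᵢ with N=3085: (484/3085)·0.53056 + (1645/3085)·0.55610 + (956/3085)·0.49690 = 0.5337

0.5337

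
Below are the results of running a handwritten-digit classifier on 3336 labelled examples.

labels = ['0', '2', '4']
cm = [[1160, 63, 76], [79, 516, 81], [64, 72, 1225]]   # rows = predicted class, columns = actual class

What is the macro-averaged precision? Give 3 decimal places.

0.852

Per-class precision (TP/(TP+FP)):
  0: TP=1160, FP=63+76=139 → 1160/1299 = 0.8930
  2: TP=516, FP=79+81=160 → 516/676 = 0.7633
  4: TP=1225, FP=64+72=136 → 1225/1361 = 0.9001
Macro-precision = mean = (0.8930 + 0.7633 + 0.9001) / 3 = 0.852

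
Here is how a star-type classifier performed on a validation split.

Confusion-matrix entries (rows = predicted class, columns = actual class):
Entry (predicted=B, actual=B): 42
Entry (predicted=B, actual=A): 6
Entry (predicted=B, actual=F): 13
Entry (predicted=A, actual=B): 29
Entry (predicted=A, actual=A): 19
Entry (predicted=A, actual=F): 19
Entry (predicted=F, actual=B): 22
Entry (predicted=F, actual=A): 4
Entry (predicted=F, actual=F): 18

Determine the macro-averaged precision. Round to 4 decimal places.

0.4604

Per-class precision (TP/(TP+FP)):
  B: TP=42, FP=6+13=19 → 42/61 = 0.68852
  A: TP=19, FP=29+19=48 → 19/67 = 0.28358
  F: TP=18, FP=22+4=26 → 18/44 = 0.40909
Macro-precision = mean = (0.68852 + 0.28358 + 0.40909) / 3 = 0.4604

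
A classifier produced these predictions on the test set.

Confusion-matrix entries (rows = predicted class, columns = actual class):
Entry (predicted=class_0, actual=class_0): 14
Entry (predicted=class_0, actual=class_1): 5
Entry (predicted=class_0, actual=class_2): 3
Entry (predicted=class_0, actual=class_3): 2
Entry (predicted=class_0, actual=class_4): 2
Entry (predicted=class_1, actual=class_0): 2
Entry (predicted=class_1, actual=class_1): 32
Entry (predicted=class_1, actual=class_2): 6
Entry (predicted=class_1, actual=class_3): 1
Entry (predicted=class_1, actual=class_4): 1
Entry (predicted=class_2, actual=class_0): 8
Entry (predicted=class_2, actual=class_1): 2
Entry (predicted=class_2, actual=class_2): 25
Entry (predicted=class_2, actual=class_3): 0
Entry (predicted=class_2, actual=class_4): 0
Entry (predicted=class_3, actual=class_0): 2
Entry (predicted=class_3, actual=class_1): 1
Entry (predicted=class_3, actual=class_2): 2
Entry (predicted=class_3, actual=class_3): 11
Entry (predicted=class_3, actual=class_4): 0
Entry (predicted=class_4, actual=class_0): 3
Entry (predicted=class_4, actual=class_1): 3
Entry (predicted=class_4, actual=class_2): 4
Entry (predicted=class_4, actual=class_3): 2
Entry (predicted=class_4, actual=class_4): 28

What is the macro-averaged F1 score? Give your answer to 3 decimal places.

Per-class F1 score (2·TP/(2·TP+FP+FN)):
  class_0: TP=14, FP=5+3+2+2=12, FN=2+8+2+3=15 → 28/55 = 0.5091
  class_1: TP=32, FP=2+6+1+1=10, FN=5+2+1+3=11 → 64/85 = 0.7529
  class_2: TP=25, FP=8+2+0+0=10, FN=3+6+2+4=15 → 50/75 = 0.6667
  class_3: TP=11, FP=2+1+2+0=5, FN=2+1+0+2=5 → 22/32 = 0.6875
  class_4: TP=28, FP=3+3+4+2=12, FN=2+1+0+0=3 → 56/71 = 0.7887
Macro-F1 score = mean = (0.5091 + 0.7529 + 0.6667 + 0.6875 + 0.7887) / 5 = 0.681

0.681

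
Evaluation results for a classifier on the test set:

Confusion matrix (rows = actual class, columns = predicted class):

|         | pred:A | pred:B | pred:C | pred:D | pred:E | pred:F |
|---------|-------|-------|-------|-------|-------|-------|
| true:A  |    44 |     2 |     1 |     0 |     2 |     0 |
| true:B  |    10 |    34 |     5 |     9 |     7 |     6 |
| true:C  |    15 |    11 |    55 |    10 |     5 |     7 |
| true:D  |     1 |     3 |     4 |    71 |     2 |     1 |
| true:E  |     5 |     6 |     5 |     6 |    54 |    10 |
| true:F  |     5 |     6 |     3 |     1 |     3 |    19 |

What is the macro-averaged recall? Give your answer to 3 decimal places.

0.653

Per-class recall (TP/(TP+FN)):
  A: TP=44, FN=2+1+0+2+0=5 → 44/49 = 0.8980
  B: TP=34, FN=10+5+9+7+6=37 → 34/71 = 0.4789
  C: TP=55, FN=15+11+10+5+7=48 → 55/103 = 0.5340
  D: TP=71, FN=1+3+4+2+1=11 → 71/82 = 0.8659
  E: TP=54, FN=5+6+5+6+10=32 → 54/86 = 0.6279
  F: TP=19, FN=5+6+3+1+3=18 → 19/37 = 0.5135
Macro-recall = mean = (0.8980 + 0.4789 + 0.5340 + 0.8659 + 0.6279 + 0.5135) / 6 = 0.653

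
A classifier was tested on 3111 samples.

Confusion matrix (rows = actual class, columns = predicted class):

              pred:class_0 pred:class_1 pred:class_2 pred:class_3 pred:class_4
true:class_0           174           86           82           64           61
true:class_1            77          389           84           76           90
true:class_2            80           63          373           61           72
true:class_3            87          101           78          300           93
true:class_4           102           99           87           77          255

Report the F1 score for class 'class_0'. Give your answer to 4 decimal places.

One-vs-rest for 'class_0': TP = diagonal; FP = other classes predicted 'class_0'; FN = 'class_0' predicted as other.
F1 score = 2·TP/(2·TP+FP+FN).
class_0: TP=174, FP=77+80+87+102=346, FN=86+82+64+61=293 → 348/987 = 0.35258

0.3526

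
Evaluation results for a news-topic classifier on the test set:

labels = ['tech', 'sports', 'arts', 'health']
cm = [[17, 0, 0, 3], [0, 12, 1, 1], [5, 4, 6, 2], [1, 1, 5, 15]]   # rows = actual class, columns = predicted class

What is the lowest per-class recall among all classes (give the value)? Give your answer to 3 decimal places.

0.353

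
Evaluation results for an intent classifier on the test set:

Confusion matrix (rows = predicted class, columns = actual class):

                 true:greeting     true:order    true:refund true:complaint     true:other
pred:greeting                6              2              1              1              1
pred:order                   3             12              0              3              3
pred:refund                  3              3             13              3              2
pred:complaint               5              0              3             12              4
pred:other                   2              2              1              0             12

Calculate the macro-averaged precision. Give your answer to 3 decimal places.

0.573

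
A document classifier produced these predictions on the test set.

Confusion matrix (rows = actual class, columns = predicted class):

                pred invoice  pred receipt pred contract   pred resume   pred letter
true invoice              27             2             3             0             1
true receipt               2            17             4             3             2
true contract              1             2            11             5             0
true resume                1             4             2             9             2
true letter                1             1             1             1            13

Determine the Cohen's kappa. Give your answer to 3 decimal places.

Observed agreement pₒ = trace/N = 77/115 = 0.6696
Expected agreement pₑ = Σ (rowᵢ·colᵢ)/N² = (33·32 + 28·26 + 19·21 + 18·18 + 17·18)/115² = 0.2127
κ = (pₒ − pₑ)/(1 − pₑ) = (0.6696 − 0.2127)/(1 − 0.2127) = 0.580

0.580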